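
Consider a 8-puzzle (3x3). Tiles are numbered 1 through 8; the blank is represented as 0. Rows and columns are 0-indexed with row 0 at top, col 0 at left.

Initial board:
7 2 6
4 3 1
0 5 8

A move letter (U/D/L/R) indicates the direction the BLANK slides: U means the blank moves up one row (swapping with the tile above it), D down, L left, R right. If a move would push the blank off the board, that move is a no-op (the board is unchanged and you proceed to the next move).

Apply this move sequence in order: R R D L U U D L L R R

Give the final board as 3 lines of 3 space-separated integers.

Answer: 7 2 6
4 1 0
5 3 8

Derivation:
After move 1 (R):
7 2 6
4 3 1
5 0 8

After move 2 (R):
7 2 6
4 3 1
5 8 0

After move 3 (D):
7 2 6
4 3 1
5 8 0

After move 4 (L):
7 2 6
4 3 1
5 0 8

After move 5 (U):
7 2 6
4 0 1
5 3 8

After move 6 (U):
7 0 6
4 2 1
5 3 8

After move 7 (D):
7 2 6
4 0 1
5 3 8

After move 8 (L):
7 2 6
0 4 1
5 3 8

After move 9 (L):
7 2 6
0 4 1
5 3 8

After move 10 (R):
7 2 6
4 0 1
5 3 8

After move 11 (R):
7 2 6
4 1 0
5 3 8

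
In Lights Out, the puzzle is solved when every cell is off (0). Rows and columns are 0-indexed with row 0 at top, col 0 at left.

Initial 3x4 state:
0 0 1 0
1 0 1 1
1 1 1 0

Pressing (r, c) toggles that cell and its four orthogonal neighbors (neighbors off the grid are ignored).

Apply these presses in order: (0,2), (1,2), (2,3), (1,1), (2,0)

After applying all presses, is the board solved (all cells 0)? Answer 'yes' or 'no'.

After press 1 at (0,2):
0 1 0 1
1 0 0 1
1 1 1 0

After press 2 at (1,2):
0 1 1 1
1 1 1 0
1 1 0 0

After press 3 at (2,3):
0 1 1 1
1 1 1 1
1 1 1 1

After press 4 at (1,1):
0 0 1 1
0 0 0 1
1 0 1 1

After press 5 at (2,0):
0 0 1 1
1 0 0 1
0 1 1 1

Lights still on: 7

Answer: no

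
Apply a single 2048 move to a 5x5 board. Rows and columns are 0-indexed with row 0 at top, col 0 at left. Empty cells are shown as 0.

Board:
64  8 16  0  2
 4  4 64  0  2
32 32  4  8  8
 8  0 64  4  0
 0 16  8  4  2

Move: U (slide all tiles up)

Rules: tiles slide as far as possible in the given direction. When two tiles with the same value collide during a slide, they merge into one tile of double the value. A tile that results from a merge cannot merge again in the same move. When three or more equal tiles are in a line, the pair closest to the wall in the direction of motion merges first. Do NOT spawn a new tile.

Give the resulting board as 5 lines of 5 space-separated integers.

Answer: 64  8 16  8  4
 4  4 64  8  8
32 32  4  0  2
 8 16 64  0  0
 0  0  8  0  0

Derivation:
Slide up:
col 0: [64, 4, 32, 8, 0] -> [64, 4, 32, 8, 0]
col 1: [8, 4, 32, 0, 16] -> [8, 4, 32, 16, 0]
col 2: [16, 64, 4, 64, 8] -> [16, 64, 4, 64, 8]
col 3: [0, 0, 8, 4, 4] -> [8, 8, 0, 0, 0]
col 4: [2, 2, 8, 0, 2] -> [4, 8, 2, 0, 0]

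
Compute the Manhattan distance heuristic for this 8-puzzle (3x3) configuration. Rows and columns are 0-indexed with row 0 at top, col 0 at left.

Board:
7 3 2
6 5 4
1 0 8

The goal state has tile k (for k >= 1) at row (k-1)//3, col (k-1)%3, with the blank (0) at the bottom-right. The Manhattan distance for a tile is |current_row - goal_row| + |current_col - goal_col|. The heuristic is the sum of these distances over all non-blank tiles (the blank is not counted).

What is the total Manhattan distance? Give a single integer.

Answer: 11

Derivation:
Tile 7: (0,0)->(2,0) = 2
Tile 3: (0,1)->(0,2) = 1
Tile 2: (0,2)->(0,1) = 1
Tile 6: (1,0)->(1,2) = 2
Tile 5: (1,1)->(1,1) = 0
Tile 4: (1,2)->(1,0) = 2
Tile 1: (2,0)->(0,0) = 2
Tile 8: (2,2)->(2,1) = 1
Sum: 2 + 1 + 1 + 2 + 0 + 2 + 2 + 1 = 11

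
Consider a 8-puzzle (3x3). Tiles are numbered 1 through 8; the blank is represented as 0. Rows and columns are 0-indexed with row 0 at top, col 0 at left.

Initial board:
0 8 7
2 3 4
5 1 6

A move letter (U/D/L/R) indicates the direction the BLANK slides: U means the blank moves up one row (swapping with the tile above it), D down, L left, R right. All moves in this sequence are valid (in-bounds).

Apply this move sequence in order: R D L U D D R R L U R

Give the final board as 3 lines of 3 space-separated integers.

After move 1 (R):
8 0 7
2 3 4
5 1 6

After move 2 (D):
8 3 7
2 0 4
5 1 6

After move 3 (L):
8 3 7
0 2 4
5 1 6

After move 4 (U):
0 3 7
8 2 4
5 1 6

After move 5 (D):
8 3 7
0 2 4
5 1 6

After move 6 (D):
8 3 7
5 2 4
0 1 6

After move 7 (R):
8 3 7
5 2 4
1 0 6

After move 8 (R):
8 3 7
5 2 4
1 6 0

After move 9 (L):
8 3 7
5 2 4
1 0 6

After move 10 (U):
8 3 7
5 0 4
1 2 6

After move 11 (R):
8 3 7
5 4 0
1 2 6

Answer: 8 3 7
5 4 0
1 2 6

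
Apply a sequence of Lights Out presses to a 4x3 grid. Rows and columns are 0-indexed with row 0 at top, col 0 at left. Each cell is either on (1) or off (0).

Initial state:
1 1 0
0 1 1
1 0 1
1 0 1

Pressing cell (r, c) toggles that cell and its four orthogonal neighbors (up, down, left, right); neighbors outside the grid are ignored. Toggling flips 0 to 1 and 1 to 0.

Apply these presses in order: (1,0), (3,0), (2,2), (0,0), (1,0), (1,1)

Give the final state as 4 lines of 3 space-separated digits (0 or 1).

Answer: 0 1 0
0 0 1
0 0 0
0 1 0

Derivation:
After press 1 at (1,0):
0 1 0
1 0 1
0 0 1
1 0 1

After press 2 at (3,0):
0 1 0
1 0 1
1 0 1
0 1 1

After press 3 at (2,2):
0 1 0
1 0 0
1 1 0
0 1 0

After press 4 at (0,0):
1 0 0
0 0 0
1 1 0
0 1 0

After press 5 at (1,0):
0 0 0
1 1 0
0 1 0
0 1 0

After press 6 at (1,1):
0 1 0
0 0 1
0 0 0
0 1 0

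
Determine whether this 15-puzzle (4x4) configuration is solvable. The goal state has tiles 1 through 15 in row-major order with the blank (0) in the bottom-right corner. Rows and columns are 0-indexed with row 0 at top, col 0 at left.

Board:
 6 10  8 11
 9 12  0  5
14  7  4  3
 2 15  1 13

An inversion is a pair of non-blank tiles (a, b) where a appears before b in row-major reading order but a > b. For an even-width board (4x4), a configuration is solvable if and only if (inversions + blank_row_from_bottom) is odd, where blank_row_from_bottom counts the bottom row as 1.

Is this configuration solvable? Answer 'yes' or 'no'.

Inversions: 60
Blank is in row 1 (0-indexed from top), which is row 3 counting from the bottom (bottom = 1).
60 + 3 = 63, which is odd, so the puzzle is solvable.

Answer: yes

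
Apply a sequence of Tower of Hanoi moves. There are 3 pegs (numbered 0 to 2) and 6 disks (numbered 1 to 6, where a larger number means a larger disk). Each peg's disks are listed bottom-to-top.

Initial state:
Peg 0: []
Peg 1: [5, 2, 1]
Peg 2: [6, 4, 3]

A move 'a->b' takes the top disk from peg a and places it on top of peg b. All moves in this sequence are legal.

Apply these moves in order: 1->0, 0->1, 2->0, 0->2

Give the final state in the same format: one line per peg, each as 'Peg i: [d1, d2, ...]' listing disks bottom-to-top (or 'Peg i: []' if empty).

Answer: Peg 0: []
Peg 1: [5, 2, 1]
Peg 2: [6, 4, 3]

Derivation:
After move 1 (1->0):
Peg 0: [1]
Peg 1: [5, 2]
Peg 2: [6, 4, 3]

After move 2 (0->1):
Peg 0: []
Peg 1: [5, 2, 1]
Peg 2: [6, 4, 3]

After move 3 (2->0):
Peg 0: [3]
Peg 1: [5, 2, 1]
Peg 2: [6, 4]

After move 4 (0->2):
Peg 0: []
Peg 1: [5, 2, 1]
Peg 2: [6, 4, 3]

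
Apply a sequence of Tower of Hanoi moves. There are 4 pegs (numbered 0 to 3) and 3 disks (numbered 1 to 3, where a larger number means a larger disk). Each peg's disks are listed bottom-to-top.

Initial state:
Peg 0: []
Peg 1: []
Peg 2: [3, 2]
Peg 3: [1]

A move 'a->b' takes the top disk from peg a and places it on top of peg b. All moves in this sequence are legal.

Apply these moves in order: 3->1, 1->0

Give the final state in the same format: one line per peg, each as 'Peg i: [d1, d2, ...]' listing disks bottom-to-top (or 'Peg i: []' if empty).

After move 1 (3->1):
Peg 0: []
Peg 1: [1]
Peg 2: [3, 2]
Peg 3: []

After move 2 (1->0):
Peg 0: [1]
Peg 1: []
Peg 2: [3, 2]
Peg 3: []

Answer: Peg 0: [1]
Peg 1: []
Peg 2: [3, 2]
Peg 3: []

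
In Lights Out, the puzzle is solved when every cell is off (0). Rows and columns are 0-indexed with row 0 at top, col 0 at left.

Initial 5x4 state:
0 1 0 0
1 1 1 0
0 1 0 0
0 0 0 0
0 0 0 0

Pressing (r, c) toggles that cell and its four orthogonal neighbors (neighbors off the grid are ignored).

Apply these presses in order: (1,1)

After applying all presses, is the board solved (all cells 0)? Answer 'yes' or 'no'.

After press 1 at (1,1):
0 0 0 0
0 0 0 0
0 0 0 0
0 0 0 0
0 0 0 0

Lights still on: 0

Answer: yes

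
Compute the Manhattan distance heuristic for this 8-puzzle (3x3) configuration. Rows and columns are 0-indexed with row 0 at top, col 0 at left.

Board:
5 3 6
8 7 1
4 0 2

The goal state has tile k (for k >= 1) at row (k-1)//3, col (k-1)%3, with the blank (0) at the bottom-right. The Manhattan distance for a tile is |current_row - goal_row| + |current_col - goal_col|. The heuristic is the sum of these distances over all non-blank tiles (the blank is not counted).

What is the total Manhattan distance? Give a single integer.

Tile 5: at (0,0), goal (1,1), distance |0-1|+|0-1| = 2
Tile 3: at (0,1), goal (0,2), distance |0-0|+|1-2| = 1
Tile 6: at (0,2), goal (1,2), distance |0-1|+|2-2| = 1
Tile 8: at (1,0), goal (2,1), distance |1-2|+|0-1| = 2
Tile 7: at (1,1), goal (2,0), distance |1-2|+|1-0| = 2
Tile 1: at (1,2), goal (0,0), distance |1-0|+|2-0| = 3
Tile 4: at (2,0), goal (1,0), distance |2-1|+|0-0| = 1
Tile 2: at (2,2), goal (0,1), distance |2-0|+|2-1| = 3
Sum: 2 + 1 + 1 + 2 + 2 + 3 + 1 + 3 = 15

Answer: 15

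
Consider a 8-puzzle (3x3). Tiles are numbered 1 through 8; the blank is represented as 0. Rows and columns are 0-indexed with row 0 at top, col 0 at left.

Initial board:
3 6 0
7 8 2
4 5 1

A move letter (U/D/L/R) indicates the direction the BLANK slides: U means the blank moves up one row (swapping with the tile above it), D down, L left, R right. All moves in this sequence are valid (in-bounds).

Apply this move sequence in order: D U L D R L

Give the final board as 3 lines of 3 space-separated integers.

Answer: 3 8 6
7 0 2
4 5 1

Derivation:
After move 1 (D):
3 6 2
7 8 0
4 5 1

After move 2 (U):
3 6 0
7 8 2
4 5 1

After move 3 (L):
3 0 6
7 8 2
4 5 1

After move 4 (D):
3 8 6
7 0 2
4 5 1

After move 5 (R):
3 8 6
7 2 0
4 5 1

After move 6 (L):
3 8 6
7 0 2
4 5 1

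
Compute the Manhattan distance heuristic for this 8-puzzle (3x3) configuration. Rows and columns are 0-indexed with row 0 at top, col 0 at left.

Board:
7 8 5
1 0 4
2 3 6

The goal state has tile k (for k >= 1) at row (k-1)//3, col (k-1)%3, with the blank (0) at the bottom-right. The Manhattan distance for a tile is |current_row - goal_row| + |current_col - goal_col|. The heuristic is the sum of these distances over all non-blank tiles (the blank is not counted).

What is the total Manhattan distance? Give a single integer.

Answer: 16

Derivation:
Tile 7: (0,0)->(2,0) = 2
Tile 8: (0,1)->(2,1) = 2
Tile 5: (0,2)->(1,1) = 2
Tile 1: (1,0)->(0,0) = 1
Tile 4: (1,2)->(1,0) = 2
Tile 2: (2,0)->(0,1) = 3
Tile 3: (2,1)->(0,2) = 3
Tile 6: (2,2)->(1,2) = 1
Sum: 2 + 2 + 2 + 1 + 2 + 3 + 3 + 1 = 16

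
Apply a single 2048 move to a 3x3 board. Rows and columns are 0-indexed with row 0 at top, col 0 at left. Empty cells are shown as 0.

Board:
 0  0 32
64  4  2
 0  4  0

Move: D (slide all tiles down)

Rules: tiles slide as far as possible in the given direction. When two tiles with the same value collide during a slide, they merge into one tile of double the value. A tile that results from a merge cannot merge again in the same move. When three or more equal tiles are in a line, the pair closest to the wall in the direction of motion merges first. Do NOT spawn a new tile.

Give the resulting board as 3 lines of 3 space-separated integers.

Slide down:
col 0: [0, 64, 0] -> [0, 0, 64]
col 1: [0, 4, 4] -> [0, 0, 8]
col 2: [32, 2, 0] -> [0, 32, 2]

Answer:  0  0  0
 0  0 32
64  8  2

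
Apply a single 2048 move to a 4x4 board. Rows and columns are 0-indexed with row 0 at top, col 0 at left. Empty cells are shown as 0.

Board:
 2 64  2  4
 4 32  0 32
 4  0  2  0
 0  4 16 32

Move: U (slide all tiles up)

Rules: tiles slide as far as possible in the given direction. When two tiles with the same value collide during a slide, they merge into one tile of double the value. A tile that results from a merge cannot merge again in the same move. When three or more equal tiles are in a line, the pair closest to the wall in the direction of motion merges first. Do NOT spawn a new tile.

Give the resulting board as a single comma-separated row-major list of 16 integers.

Slide up:
col 0: [2, 4, 4, 0] -> [2, 8, 0, 0]
col 1: [64, 32, 0, 4] -> [64, 32, 4, 0]
col 2: [2, 0, 2, 16] -> [4, 16, 0, 0]
col 3: [4, 32, 0, 32] -> [4, 64, 0, 0]

Answer: 2, 64, 4, 4, 8, 32, 16, 64, 0, 4, 0, 0, 0, 0, 0, 0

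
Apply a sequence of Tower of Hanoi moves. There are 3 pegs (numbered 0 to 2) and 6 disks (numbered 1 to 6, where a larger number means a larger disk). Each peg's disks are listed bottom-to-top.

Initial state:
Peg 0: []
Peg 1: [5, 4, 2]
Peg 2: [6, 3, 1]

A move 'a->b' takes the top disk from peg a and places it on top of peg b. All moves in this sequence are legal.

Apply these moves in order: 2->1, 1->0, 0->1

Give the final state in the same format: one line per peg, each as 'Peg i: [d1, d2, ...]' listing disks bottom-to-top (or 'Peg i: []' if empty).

After move 1 (2->1):
Peg 0: []
Peg 1: [5, 4, 2, 1]
Peg 2: [6, 3]

After move 2 (1->0):
Peg 0: [1]
Peg 1: [5, 4, 2]
Peg 2: [6, 3]

After move 3 (0->1):
Peg 0: []
Peg 1: [5, 4, 2, 1]
Peg 2: [6, 3]

Answer: Peg 0: []
Peg 1: [5, 4, 2, 1]
Peg 2: [6, 3]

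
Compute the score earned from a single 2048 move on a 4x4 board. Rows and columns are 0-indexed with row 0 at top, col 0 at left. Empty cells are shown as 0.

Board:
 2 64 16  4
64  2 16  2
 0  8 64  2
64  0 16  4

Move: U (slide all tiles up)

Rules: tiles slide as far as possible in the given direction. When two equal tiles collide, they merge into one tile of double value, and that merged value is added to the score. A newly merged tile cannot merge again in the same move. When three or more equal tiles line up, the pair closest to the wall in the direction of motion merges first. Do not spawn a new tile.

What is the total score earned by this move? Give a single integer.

Answer: 164

Derivation:
Slide up:
col 0: [2, 64, 0, 64] -> [2, 128, 0, 0]  score +128 (running 128)
col 1: [64, 2, 8, 0] -> [64, 2, 8, 0]  score +0 (running 128)
col 2: [16, 16, 64, 16] -> [32, 64, 16, 0]  score +32 (running 160)
col 3: [4, 2, 2, 4] -> [4, 4, 4, 0]  score +4 (running 164)
Board after move:
  2  64  32   4
128   2  64   4
  0   8  16   4
  0   0   0   0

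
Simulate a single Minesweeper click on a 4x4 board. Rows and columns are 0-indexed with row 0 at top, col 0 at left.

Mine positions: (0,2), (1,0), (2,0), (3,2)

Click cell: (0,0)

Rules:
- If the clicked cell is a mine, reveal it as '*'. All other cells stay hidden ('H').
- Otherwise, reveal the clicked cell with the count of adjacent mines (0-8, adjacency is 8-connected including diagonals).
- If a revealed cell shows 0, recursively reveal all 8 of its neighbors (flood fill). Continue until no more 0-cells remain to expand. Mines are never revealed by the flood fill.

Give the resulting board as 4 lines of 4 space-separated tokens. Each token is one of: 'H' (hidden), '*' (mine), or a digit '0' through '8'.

1 H H H
H H H H
H H H H
H H H H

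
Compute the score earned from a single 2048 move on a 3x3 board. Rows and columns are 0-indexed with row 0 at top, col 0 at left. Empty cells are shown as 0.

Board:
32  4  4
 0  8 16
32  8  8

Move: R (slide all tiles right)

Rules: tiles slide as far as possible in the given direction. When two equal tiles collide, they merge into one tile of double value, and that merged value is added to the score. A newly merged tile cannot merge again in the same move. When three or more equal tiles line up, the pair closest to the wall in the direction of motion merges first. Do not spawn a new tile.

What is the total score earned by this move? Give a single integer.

Slide right:
row 0: [32, 4, 4] -> [0, 32, 8]  score +8 (running 8)
row 1: [0, 8, 16] -> [0, 8, 16]  score +0 (running 8)
row 2: [32, 8, 8] -> [0, 32, 16]  score +16 (running 24)
Board after move:
 0 32  8
 0  8 16
 0 32 16

Answer: 24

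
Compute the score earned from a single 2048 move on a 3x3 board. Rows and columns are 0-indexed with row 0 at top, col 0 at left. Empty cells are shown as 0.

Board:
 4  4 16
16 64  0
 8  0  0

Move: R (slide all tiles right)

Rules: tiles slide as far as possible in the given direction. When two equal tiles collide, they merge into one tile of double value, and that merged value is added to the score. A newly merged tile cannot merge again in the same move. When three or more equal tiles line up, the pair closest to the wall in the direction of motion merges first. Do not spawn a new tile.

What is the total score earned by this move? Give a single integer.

Slide right:
row 0: [4, 4, 16] -> [0, 8, 16]  score +8 (running 8)
row 1: [16, 64, 0] -> [0, 16, 64]  score +0 (running 8)
row 2: [8, 0, 0] -> [0, 0, 8]  score +0 (running 8)
Board after move:
 0  8 16
 0 16 64
 0  0  8

Answer: 8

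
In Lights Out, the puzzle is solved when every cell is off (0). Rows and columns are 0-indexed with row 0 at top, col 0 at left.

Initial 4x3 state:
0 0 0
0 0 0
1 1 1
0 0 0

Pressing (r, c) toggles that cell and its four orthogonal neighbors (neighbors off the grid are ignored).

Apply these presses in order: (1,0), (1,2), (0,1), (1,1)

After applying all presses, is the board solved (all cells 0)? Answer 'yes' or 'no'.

Answer: yes

Derivation:
After press 1 at (1,0):
1 0 0
1 1 0
0 1 1
0 0 0

After press 2 at (1,2):
1 0 1
1 0 1
0 1 0
0 0 0

After press 3 at (0,1):
0 1 0
1 1 1
0 1 0
0 0 0

After press 4 at (1,1):
0 0 0
0 0 0
0 0 0
0 0 0

Lights still on: 0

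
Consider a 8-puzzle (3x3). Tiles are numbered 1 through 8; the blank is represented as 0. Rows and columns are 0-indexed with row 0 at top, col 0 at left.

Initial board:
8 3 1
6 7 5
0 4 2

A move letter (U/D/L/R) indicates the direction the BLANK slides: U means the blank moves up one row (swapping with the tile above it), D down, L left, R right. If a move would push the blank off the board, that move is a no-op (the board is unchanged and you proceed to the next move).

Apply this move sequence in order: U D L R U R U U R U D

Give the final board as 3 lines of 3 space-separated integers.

Answer: 8 3 1
6 5 0
4 7 2

Derivation:
After move 1 (U):
8 3 1
0 7 5
6 4 2

After move 2 (D):
8 3 1
6 7 5
0 4 2

After move 3 (L):
8 3 1
6 7 5
0 4 2

After move 4 (R):
8 3 1
6 7 5
4 0 2

After move 5 (U):
8 3 1
6 0 5
4 7 2

After move 6 (R):
8 3 1
6 5 0
4 7 2

After move 7 (U):
8 3 0
6 5 1
4 7 2

After move 8 (U):
8 3 0
6 5 1
4 7 2

After move 9 (R):
8 3 0
6 5 1
4 7 2

After move 10 (U):
8 3 0
6 5 1
4 7 2

After move 11 (D):
8 3 1
6 5 0
4 7 2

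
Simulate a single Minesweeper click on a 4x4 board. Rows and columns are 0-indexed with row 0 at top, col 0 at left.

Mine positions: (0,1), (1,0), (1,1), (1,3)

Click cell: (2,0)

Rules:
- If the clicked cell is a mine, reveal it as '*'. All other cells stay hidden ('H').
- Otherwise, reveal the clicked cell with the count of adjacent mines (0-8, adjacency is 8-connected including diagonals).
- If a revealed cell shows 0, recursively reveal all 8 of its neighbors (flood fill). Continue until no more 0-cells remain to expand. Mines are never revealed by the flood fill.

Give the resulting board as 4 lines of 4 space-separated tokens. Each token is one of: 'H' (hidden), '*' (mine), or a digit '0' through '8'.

H H H H
H H H H
2 H H H
H H H H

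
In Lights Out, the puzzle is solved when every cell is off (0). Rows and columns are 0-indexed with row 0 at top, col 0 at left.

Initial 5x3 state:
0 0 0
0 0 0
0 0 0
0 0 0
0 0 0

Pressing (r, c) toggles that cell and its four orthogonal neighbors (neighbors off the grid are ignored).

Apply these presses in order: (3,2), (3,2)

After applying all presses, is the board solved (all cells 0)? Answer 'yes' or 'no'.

After press 1 at (3,2):
0 0 0
0 0 0
0 0 1
0 1 1
0 0 1

After press 2 at (3,2):
0 0 0
0 0 0
0 0 0
0 0 0
0 0 0

Lights still on: 0

Answer: yes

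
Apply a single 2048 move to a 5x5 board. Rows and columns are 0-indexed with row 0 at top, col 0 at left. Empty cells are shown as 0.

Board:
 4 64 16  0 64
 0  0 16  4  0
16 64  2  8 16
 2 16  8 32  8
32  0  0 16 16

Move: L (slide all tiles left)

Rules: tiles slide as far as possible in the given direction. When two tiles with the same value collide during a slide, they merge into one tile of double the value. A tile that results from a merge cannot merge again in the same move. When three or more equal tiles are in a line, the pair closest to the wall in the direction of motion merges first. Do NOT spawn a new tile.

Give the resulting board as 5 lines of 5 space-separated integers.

Slide left:
row 0: [4, 64, 16, 0, 64] -> [4, 64, 16, 64, 0]
row 1: [0, 0, 16, 4, 0] -> [16, 4, 0, 0, 0]
row 2: [16, 64, 2, 8, 16] -> [16, 64, 2, 8, 16]
row 3: [2, 16, 8, 32, 8] -> [2, 16, 8, 32, 8]
row 4: [32, 0, 0, 16, 16] -> [32, 32, 0, 0, 0]

Answer:  4 64 16 64  0
16  4  0  0  0
16 64  2  8 16
 2 16  8 32  8
32 32  0  0  0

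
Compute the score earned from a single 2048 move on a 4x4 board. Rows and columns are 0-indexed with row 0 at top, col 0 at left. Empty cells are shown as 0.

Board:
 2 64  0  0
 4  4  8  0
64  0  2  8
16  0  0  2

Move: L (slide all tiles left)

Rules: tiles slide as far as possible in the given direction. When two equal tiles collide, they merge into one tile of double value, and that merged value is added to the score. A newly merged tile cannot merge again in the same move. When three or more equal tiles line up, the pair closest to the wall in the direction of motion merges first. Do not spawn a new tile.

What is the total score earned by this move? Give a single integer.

Slide left:
row 0: [2, 64, 0, 0] -> [2, 64, 0, 0]  score +0 (running 0)
row 1: [4, 4, 8, 0] -> [8, 8, 0, 0]  score +8 (running 8)
row 2: [64, 0, 2, 8] -> [64, 2, 8, 0]  score +0 (running 8)
row 3: [16, 0, 0, 2] -> [16, 2, 0, 0]  score +0 (running 8)
Board after move:
 2 64  0  0
 8  8  0  0
64  2  8  0
16  2  0  0

Answer: 8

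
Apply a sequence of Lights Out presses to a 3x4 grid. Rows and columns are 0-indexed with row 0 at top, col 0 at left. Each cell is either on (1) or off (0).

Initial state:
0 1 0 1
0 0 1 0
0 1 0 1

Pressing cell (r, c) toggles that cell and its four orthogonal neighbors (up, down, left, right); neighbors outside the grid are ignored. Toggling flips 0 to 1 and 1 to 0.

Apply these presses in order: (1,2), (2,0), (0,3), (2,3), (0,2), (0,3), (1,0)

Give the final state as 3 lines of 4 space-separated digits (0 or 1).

After press 1 at (1,2):
0 1 1 1
0 1 0 1
0 1 1 1

After press 2 at (2,0):
0 1 1 1
1 1 0 1
1 0 1 1

After press 3 at (0,3):
0 1 0 0
1 1 0 0
1 0 1 1

After press 4 at (2,3):
0 1 0 0
1 1 0 1
1 0 0 0

After press 5 at (0,2):
0 0 1 1
1 1 1 1
1 0 0 0

After press 6 at (0,3):
0 0 0 0
1 1 1 0
1 0 0 0

After press 7 at (1,0):
1 0 0 0
0 0 1 0
0 0 0 0

Answer: 1 0 0 0
0 0 1 0
0 0 0 0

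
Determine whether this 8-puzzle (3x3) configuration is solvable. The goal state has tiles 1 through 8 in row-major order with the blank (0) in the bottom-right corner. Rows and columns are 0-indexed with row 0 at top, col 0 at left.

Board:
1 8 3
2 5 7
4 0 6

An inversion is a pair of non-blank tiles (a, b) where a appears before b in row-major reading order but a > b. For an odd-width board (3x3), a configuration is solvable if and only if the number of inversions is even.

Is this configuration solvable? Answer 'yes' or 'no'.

Inversions (pairs i<j in row-major order where tile[i] > tile[j] > 0): 10
10 is even, so the puzzle is solvable.

Answer: yes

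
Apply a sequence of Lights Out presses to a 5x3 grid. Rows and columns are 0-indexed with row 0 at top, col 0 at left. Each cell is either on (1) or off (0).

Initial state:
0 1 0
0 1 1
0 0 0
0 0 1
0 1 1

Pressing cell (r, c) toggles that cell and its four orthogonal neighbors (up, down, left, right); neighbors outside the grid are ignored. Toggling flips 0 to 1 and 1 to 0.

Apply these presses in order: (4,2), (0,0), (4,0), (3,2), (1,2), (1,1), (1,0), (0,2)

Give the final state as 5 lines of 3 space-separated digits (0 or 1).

Answer: 0 0 0
1 0 0
1 1 0
1 1 1
1 1 1

Derivation:
After press 1 at (4,2):
0 1 0
0 1 1
0 0 0
0 0 0
0 0 0

After press 2 at (0,0):
1 0 0
1 1 1
0 0 0
0 0 0
0 0 0

After press 3 at (4,0):
1 0 0
1 1 1
0 0 0
1 0 0
1 1 0

After press 4 at (3,2):
1 0 0
1 1 1
0 0 1
1 1 1
1 1 1

After press 5 at (1,2):
1 0 1
1 0 0
0 0 0
1 1 1
1 1 1

After press 6 at (1,1):
1 1 1
0 1 1
0 1 0
1 1 1
1 1 1

After press 7 at (1,0):
0 1 1
1 0 1
1 1 0
1 1 1
1 1 1

After press 8 at (0,2):
0 0 0
1 0 0
1 1 0
1 1 1
1 1 1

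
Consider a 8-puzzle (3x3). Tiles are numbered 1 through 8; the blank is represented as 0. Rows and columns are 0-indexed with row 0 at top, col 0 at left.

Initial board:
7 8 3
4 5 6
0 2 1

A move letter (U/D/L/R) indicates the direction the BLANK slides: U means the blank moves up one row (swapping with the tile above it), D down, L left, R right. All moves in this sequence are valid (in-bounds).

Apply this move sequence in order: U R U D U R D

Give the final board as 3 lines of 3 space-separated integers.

After move 1 (U):
7 8 3
0 5 6
4 2 1

After move 2 (R):
7 8 3
5 0 6
4 2 1

After move 3 (U):
7 0 3
5 8 6
4 2 1

After move 4 (D):
7 8 3
5 0 6
4 2 1

After move 5 (U):
7 0 3
5 8 6
4 2 1

After move 6 (R):
7 3 0
5 8 6
4 2 1

After move 7 (D):
7 3 6
5 8 0
4 2 1

Answer: 7 3 6
5 8 0
4 2 1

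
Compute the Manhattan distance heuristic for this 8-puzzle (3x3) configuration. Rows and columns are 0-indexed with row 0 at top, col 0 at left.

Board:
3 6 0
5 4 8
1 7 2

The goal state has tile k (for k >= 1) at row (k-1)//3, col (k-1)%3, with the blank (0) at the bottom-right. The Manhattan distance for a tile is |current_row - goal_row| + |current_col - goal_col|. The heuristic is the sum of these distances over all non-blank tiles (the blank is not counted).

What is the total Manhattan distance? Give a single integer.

Tile 3: (0,0)->(0,2) = 2
Tile 6: (0,1)->(1,2) = 2
Tile 5: (1,0)->(1,1) = 1
Tile 4: (1,1)->(1,0) = 1
Tile 8: (1,2)->(2,1) = 2
Tile 1: (2,0)->(0,0) = 2
Tile 7: (2,1)->(2,0) = 1
Tile 2: (2,2)->(0,1) = 3
Sum: 2 + 2 + 1 + 1 + 2 + 2 + 1 + 3 = 14

Answer: 14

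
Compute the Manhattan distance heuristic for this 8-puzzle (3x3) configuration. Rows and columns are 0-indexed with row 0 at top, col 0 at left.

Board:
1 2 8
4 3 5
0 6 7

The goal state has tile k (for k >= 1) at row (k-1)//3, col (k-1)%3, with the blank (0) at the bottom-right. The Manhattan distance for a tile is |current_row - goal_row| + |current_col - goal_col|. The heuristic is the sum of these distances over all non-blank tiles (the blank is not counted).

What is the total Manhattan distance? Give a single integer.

Tile 1: at (0,0), goal (0,0), distance |0-0|+|0-0| = 0
Tile 2: at (0,1), goal (0,1), distance |0-0|+|1-1| = 0
Tile 8: at (0,2), goal (2,1), distance |0-2|+|2-1| = 3
Tile 4: at (1,0), goal (1,0), distance |1-1|+|0-0| = 0
Tile 3: at (1,1), goal (0,2), distance |1-0|+|1-2| = 2
Tile 5: at (1,2), goal (1,1), distance |1-1|+|2-1| = 1
Tile 6: at (2,1), goal (1,2), distance |2-1|+|1-2| = 2
Tile 7: at (2,2), goal (2,0), distance |2-2|+|2-0| = 2
Sum: 0 + 0 + 3 + 0 + 2 + 1 + 2 + 2 = 10

Answer: 10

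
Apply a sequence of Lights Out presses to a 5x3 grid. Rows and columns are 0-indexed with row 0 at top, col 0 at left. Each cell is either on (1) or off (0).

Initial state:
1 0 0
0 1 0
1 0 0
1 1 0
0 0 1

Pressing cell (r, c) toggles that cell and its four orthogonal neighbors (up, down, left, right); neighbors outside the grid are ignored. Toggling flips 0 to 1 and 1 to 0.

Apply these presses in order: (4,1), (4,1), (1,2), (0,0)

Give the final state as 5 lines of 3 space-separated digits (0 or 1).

Answer: 0 1 1
1 0 1
1 0 1
1 1 0
0 0 1

Derivation:
After press 1 at (4,1):
1 0 0
0 1 0
1 0 0
1 0 0
1 1 0

After press 2 at (4,1):
1 0 0
0 1 0
1 0 0
1 1 0
0 0 1

After press 3 at (1,2):
1 0 1
0 0 1
1 0 1
1 1 0
0 0 1

After press 4 at (0,0):
0 1 1
1 0 1
1 0 1
1 1 0
0 0 1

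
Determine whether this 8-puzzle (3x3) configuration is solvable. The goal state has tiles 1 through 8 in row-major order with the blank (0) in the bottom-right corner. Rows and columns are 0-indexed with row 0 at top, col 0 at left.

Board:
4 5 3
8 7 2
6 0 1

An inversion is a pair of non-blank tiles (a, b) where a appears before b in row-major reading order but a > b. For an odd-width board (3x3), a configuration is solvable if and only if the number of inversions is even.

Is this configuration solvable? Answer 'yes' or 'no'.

Answer: no

Derivation:
Inversions (pairs i<j in row-major order where tile[i] > tile[j] > 0): 17
17 is odd, so the puzzle is not solvable.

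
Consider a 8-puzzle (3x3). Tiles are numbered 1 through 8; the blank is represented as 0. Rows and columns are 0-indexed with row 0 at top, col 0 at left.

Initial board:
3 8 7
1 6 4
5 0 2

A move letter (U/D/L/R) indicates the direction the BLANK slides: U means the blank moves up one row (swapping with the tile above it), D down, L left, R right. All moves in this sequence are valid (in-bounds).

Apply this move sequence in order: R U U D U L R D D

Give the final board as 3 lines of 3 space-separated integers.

After move 1 (R):
3 8 7
1 6 4
5 2 0

After move 2 (U):
3 8 7
1 6 0
5 2 4

After move 3 (U):
3 8 0
1 6 7
5 2 4

After move 4 (D):
3 8 7
1 6 0
5 2 4

After move 5 (U):
3 8 0
1 6 7
5 2 4

After move 6 (L):
3 0 8
1 6 7
5 2 4

After move 7 (R):
3 8 0
1 6 7
5 2 4

After move 8 (D):
3 8 7
1 6 0
5 2 4

After move 9 (D):
3 8 7
1 6 4
5 2 0

Answer: 3 8 7
1 6 4
5 2 0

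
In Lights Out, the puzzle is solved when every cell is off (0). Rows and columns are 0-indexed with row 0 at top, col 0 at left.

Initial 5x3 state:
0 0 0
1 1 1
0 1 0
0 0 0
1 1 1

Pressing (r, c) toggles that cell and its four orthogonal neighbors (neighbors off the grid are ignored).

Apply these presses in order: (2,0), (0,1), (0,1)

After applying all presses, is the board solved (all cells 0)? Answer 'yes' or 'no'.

After press 1 at (2,0):
0 0 0
0 1 1
1 0 0
1 0 0
1 1 1

After press 2 at (0,1):
1 1 1
0 0 1
1 0 0
1 0 0
1 1 1

After press 3 at (0,1):
0 0 0
0 1 1
1 0 0
1 0 0
1 1 1

Lights still on: 7

Answer: no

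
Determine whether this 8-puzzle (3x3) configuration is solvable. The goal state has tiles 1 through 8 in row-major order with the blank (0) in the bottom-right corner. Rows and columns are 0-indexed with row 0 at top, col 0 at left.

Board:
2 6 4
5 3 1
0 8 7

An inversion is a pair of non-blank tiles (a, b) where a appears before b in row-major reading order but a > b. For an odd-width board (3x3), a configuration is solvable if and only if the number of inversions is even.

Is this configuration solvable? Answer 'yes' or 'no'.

Answer: no

Derivation:
Inversions (pairs i<j in row-major order where tile[i] > tile[j] > 0): 11
11 is odd, so the puzzle is not solvable.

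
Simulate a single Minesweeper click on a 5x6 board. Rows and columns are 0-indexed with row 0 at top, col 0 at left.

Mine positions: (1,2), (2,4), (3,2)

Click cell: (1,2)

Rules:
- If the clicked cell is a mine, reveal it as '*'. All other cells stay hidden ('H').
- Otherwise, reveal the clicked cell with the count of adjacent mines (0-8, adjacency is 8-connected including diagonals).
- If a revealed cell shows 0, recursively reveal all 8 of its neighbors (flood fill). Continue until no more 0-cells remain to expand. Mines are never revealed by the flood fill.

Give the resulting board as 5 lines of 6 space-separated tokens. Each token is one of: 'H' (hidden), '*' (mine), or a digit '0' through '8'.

H H H H H H
H H * H H H
H H H H H H
H H H H H H
H H H H H H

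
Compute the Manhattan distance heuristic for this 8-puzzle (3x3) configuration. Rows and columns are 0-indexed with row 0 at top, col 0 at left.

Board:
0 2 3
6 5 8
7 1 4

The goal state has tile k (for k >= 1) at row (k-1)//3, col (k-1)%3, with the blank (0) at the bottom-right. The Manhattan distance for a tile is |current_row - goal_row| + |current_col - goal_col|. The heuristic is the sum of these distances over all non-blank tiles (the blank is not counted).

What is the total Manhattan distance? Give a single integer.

Answer: 10

Derivation:
Tile 2: (0,1)->(0,1) = 0
Tile 3: (0,2)->(0,2) = 0
Tile 6: (1,0)->(1,2) = 2
Tile 5: (1,1)->(1,1) = 0
Tile 8: (1,2)->(2,1) = 2
Tile 7: (2,0)->(2,0) = 0
Tile 1: (2,1)->(0,0) = 3
Tile 4: (2,2)->(1,0) = 3
Sum: 0 + 0 + 2 + 0 + 2 + 0 + 3 + 3 = 10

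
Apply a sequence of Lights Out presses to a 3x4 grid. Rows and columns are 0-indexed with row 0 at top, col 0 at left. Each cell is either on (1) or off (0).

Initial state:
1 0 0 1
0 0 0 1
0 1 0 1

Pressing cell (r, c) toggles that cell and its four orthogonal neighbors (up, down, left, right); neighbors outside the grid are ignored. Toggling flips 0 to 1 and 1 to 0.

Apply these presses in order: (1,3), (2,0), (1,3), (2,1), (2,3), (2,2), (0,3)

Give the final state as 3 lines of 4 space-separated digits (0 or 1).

After press 1 at (1,3):
1 0 0 0
0 0 1 0
0 1 0 0

After press 2 at (2,0):
1 0 0 0
1 0 1 0
1 0 0 0

After press 3 at (1,3):
1 0 0 1
1 0 0 1
1 0 0 1

After press 4 at (2,1):
1 0 0 1
1 1 0 1
0 1 1 1

After press 5 at (2,3):
1 0 0 1
1 1 0 0
0 1 0 0

After press 6 at (2,2):
1 0 0 1
1 1 1 0
0 0 1 1

After press 7 at (0,3):
1 0 1 0
1 1 1 1
0 0 1 1

Answer: 1 0 1 0
1 1 1 1
0 0 1 1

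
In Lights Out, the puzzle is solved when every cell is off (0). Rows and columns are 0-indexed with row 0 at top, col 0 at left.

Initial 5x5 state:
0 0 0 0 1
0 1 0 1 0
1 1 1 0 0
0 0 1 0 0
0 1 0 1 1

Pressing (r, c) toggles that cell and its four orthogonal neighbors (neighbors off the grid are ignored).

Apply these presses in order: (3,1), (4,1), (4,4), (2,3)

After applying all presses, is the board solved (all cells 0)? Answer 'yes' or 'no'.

After press 1 at (3,1):
0 0 0 0 1
0 1 0 1 0
1 0 1 0 0
1 1 0 0 0
0 0 0 1 1

After press 2 at (4,1):
0 0 0 0 1
0 1 0 1 0
1 0 1 0 0
1 0 0 0 0
1 1 1 1 1

After press 3 at (4,4):
0 0 0 0 1
0 1 0 1 0
1 0 1 0 0
1 0 0 0 1
1 1 1 0 0

After press 4 at (2,3):
0 0 0 0 1
0 1 0 0 0
1 0 0 1 1
1 0 0 1 1
1 1 1 0 0

Lights still on: 11

Answer: no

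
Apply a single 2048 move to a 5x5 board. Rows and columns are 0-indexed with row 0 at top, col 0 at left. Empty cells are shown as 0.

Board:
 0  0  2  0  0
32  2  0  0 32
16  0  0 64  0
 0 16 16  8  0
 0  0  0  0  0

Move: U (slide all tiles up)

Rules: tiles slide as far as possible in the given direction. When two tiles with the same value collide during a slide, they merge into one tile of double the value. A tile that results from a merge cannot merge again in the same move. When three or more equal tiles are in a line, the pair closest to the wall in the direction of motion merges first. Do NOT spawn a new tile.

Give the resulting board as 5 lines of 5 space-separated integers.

Slide up:
col 0: [0, 32, 16, 0, 0] -> [32, 16, 0, 0, 0]
col 1: [0, 2, 0, 16, 0] -> [2, 16, 0, 0, 0]
col 2: [2, 0, 0, 16, 0] -> [2, 16, 0, 0, 0]
col 3: [0, 0, 64, 8, 0] -> [64, 8, 0, 0, 0]
col 4: [0, 32, 0, 0, 0] -> [32, 0, 0, 0, 0]

Answer: 32  2  2 64 32
16 16 16  8  0
 0  0  0  0  0
 0  0  0  0  0
 0  0  0  0  0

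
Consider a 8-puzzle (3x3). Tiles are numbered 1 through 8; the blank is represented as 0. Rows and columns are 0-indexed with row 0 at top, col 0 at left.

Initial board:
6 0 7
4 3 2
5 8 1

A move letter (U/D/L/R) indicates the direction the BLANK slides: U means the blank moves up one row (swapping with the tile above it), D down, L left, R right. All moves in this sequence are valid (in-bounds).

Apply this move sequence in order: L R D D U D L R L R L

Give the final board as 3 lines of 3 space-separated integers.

Answer: 6 3 7
4 8 2
0 5 1

Derivation:
After move 1 (L):
0 6 7
4 3 2
5 8 1

After move 2 (R):
6 0 7
4 3 2
5 8 1

After move 3 (D):
6 3 7
4 0 2
5 8 1

After move 4 (D):
6 3 7
4 8 2
5 0 1

After move 5 (U):
6 3 7
4 0 2
5 8 1

After move 6 (D):
6 3 7
4 8 2
5 0 1

After move 7 (L):
6 3 7
4 8 2
0 5 1

After move 8 (R):
6 3 7
4 8 2
5 0 1

After move 9 (L):
6 3 7
4 8 2
0 5 1

After move 10 (R):
6 3 7
4 8 2
5 0 1

After move 11 (L):
6 3 7
4 8 2
0 5 1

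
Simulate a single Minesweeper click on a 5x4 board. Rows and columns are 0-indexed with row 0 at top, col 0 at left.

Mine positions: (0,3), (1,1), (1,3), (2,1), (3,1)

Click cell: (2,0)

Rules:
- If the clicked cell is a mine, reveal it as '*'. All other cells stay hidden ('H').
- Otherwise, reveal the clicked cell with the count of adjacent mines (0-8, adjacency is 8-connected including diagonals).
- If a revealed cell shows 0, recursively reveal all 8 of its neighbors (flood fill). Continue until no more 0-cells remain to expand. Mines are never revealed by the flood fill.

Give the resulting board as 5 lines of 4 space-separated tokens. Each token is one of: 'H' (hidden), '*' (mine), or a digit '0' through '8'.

H H H H
H H H H
3 H H H
H H H H
H H H H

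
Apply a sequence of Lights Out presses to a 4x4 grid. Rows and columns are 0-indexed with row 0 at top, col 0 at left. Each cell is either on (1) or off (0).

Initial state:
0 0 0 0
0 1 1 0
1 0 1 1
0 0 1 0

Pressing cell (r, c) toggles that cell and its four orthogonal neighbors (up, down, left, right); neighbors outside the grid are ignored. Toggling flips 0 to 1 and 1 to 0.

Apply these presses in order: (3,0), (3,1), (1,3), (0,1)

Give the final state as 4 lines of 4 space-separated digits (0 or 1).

Answer: 1 1 1 1
0 0 0 1
0 1 1 0
0 0 0 0

Derivation:
After press 1 at (3,0):
0 0 0 0
0 1 1 0
0 0 1 1
1 1 1 0

After press 2 at (3,1):
0 0 0 0
0 1 1 0
0 1 1 1
0 0 0 0

After press 3 at (1,3):
0 0 0 1
0 1 0 1
0 1 1 0
0 0 0 0

After press 4 at (0,1):
1 1 1 1
0 0 0 1
0 1 1 0
0 0 0 0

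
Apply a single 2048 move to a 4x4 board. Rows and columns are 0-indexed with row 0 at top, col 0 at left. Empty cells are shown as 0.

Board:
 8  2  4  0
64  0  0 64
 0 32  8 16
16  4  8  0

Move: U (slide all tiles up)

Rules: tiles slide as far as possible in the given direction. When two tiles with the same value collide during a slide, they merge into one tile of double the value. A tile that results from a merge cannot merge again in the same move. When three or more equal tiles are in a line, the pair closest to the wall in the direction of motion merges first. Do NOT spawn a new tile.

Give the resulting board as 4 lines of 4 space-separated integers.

Slide up:
col 0: [8, 64, 0, 16] -> [8, 64, 16, 0]
col 1: [2, 0, 32, 4] -> [2, 32, 4, 0]
col 2: [4, 0, 8, 8] -> [4, 16, 0, 0]
col 3: [0, 64, 16, 0] -> [64, 16, 0, 0]

Answer:  8  2  4 64
64 32 16 16
16  4  0  0
 0  0  0  0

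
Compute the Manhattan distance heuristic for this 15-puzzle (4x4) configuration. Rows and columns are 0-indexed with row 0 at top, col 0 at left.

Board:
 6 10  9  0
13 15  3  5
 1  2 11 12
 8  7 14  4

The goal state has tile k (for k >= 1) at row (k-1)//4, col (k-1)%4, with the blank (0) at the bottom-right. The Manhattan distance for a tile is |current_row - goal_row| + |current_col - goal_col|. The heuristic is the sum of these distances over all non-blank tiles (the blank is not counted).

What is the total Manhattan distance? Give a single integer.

Tile 6: at (0,0), goal (1,1), distance |0-1|+|0-1| = 2
Tile 10: at (0,1), goal (2,1), distance |0-2|+|1-1| = 2
Tile 9: at (0,2), goal (2,0), distance |0-2|+|2-0| = 4
Tile 13: at (1,0), goal (3,0), distance |1-3|+|0-0| = 2
Tile 15: at (1,1), goal (3,2), distance |1-3|+|1-2| = 3
Tile 3: at (1,2), goal (0,2), distance |1-0|+|2-2| = 1
Tile 5: at (1,3), goal (1,0), distance |1-1|+|3-0| = 3
Tile 1: at (2,0), goal (0,0), distance |2-0|+|0-0| = 2
Tile 2: at (2,1), goal (0,1), distance |2-0|+|1-1| = 2
Tile 11: at (2,2), goal (2,2), distance |2-2|+|2-2| = 0
Tile 12: at (2,3), goal (2,3), distance |2-2|+|3-3| = 0
Tile 8: at (3,0), goal (1,3), distance |3-1|+|0-3| = 5
Tile 7: at (3,1), goal (1,2), distance |3-1|+|1-2| = 3
Tile 14: at (3,2), goal (3,1), distance |3-3|+|2-1| = 1
Tile 4: at (3,3), goal (0,3), distance |3-0|+|3-3| = 3
Sum: 2 + 2 + 4 + 2 + 3 + 1 + 3 + 2 + 2 + 0 + 0 + 5 + 3 + 1 + 3 = 33

Answer: 33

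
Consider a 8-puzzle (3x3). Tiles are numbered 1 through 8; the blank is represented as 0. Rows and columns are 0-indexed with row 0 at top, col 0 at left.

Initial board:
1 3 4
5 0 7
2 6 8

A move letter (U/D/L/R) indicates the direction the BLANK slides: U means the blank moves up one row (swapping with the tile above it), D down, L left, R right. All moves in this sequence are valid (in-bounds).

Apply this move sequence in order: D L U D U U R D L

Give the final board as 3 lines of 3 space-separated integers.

Answer: 3 6 4
0 1 7
5 2 8

Derivation:
After move 1 (D):
1 3 4
5 6 7
2 0 8

After move 2 (L):
1 3 4
5 6 7
0 2 8

After move 3 (U):
1 3 4
0 6 7
5 2 8

After move 4 (D):
1 3 4
5 6 7
0 2 8

After move 5 (U):
1 3 4
0 6 7
5 2 8

After move 6 (U):
0 3 4
1 6 7
5 2 8

After move 7 (R):
3 0 4
1 6 7
5 2 8

After move 8 (D):
3 6 4
1 0 7
5 2 8

After move 9 (L):
3 6 4
0 1 7
5 2 8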